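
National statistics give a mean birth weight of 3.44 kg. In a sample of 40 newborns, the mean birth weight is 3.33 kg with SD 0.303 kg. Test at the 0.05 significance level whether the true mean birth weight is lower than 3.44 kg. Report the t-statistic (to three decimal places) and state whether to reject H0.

t = -2.296; reject H0

H0: μ = 3.44; H1: μ < 3.44 (one-sample t-test, left-tailed).
t = (x̄ − μ₀)/(s/√n) = (3.33 − 3.44)/(0.303/√40) = -2.296
df = n − 1 = 39
p-value = P(T ≤ -2.296) ≈ 0.014
Since p ≈ 0.014 < α = 0.05, reject H0; the data support H1.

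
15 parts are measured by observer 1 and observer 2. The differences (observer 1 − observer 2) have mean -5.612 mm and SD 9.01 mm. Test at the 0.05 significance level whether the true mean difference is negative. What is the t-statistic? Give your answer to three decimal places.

H0: μ_d = 0; H1: μ_d < 0 (paired t-test on the differences, left-tailed).
t = d̄/(s_d/√n) = -5.612/(9.01/√15) = -2.412
df = n − 1 = 14
p-value = P(T ≤ -2.412) ≈ 0.0151
Since p ≈ 0.0151 < α = 0.05, reject H0; the evidence is statistically significant.

-2.412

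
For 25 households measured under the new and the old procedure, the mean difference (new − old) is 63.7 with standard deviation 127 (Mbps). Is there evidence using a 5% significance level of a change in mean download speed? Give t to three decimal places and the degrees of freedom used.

H0: μ_d = 0; H1: μ_d ≠ 0 (paired t-test on the differences, two-sided).
t = d̄/(s_d/√n) = 63.7/(127/√25) = 2.508
df = n − 1 = 24
Two-sided p-value ≈ 0.019
Since p ≈ 0.019 < α = 0.05, reject H0; the data support H1.

t = 2.508, df = 24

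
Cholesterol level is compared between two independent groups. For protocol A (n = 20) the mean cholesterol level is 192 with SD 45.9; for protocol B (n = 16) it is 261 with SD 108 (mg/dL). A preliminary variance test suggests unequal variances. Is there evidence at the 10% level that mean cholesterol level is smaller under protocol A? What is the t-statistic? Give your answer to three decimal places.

Let group 1 = protocol A, group 2 = protocol B. H0: μ_1 = μ_2; H1: μ_1 < μ_2 (Welch's two-sample t-test, left-tailed).
t = (x̄_1 − x̄_2)/√(s_1²/n_1 + s_2²/n_2) = (192 − 261)/√(45.9²/20 + 108²/16) = -2.389
Welch–Satterthwaite df ≈ 19.33
p-value = P(T ≤ -2.389) ≈ 0.014
Since p ≈ 0.014 < α = 0.1, reject H0; the data support H1.

-2.389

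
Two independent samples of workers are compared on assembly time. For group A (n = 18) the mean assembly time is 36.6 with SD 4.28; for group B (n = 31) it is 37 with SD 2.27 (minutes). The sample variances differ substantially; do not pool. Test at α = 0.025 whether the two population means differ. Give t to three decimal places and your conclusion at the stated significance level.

Let group 1 = group A, group 2 = group B. H0: μ_1 = μ_2; H1: μ_1 ≠ μ_2 (Welch's two-sample t-test, two-sided).
t = (x̄_1 − x̄_2)/√(s_1²/n_1 + s_2²/n_2) = (36.6 − 37)/√(4.28²/18 + 2.27²/31) = -0.368
Welch–Satterthwaite df ≈ 22.66
Two-sided p-value ≈ 0.7166
Since p ≈ 0.7166 > α = 0.025, fail to reject H0; the evidence is not statistically significant.

t = -0.368; fail to reject H0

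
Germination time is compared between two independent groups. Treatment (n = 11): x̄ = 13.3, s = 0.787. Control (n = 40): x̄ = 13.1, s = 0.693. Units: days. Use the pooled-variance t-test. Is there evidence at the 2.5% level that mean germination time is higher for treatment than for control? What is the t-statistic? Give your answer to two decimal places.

Let group 1 = treatment, group 2 = control. H0: μ_1 = μ_2; H1: μ_1 > μ_2 (two-sample pooled-variance t-test, right-tailed).
s_p² = [(11−1)·0.787² + (40−1)·0.693²]/(11+40−2) = 0.508641
t = (13.3 − 13.1)/√[0.508641·(1/11 + 1/40)] = 0.82
df = n₁ + n₂ − 2 = 49
p-value = P(T ≥ 0.82) ≈ 0.2071
Since p ≈ 0.2071 > α = 0.025, fail to reject H0; the evidence is not statistically significant.

0.82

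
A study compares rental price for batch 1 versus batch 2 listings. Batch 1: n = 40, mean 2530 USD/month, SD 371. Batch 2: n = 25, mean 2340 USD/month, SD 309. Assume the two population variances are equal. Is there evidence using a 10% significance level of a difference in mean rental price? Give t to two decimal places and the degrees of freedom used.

Let group 1 = batch 1, group 2 = batch 2. H0: μ_1 = μ_2; H1: μ_1 ≠ μ_2 (two-sample pooled-variance t-test, two-sided).
s_p² = [(40−1)·371² + (25−1)·309²]/(40+25−2) = 121580
t = (2530 − 2340)/√[121580·(1/40 + 1/25)] = 2.14
df = n₁ + n₂ − 2 = 63
Two-sided p-value ≈ 0.0365
Since p ≈ 0.0365 < α = 0.1, reject H0; the evidence is statistically significant.

t = 2.14, df = 63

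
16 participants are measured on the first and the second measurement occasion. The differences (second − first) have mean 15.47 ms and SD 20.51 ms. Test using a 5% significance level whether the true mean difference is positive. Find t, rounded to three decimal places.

3.017

H0: μ_d = 0; H1: μ_d > 0 (paired t-test on the differences, right-tailed).
t = d̄/(s_d/√n) = 15.47/(20.51/√16) = 3.017
df = n − 1 = 15
p-value = P(T ≥ 3.017) ≈ 0.004
Since p ≈ 0.004 < α = 0.05, reject H0; the data support H1.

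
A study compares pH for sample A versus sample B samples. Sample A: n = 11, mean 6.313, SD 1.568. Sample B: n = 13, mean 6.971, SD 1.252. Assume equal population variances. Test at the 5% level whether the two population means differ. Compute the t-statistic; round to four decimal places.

Let group 1 = sample A, group 2 = sample B. H0: μ_1 = μ_2; H1: μ_1 ≠ μ_2 (two-sample pooled-variance t-test, two-sided).
s_p² = [(11−1)·1.568² + (13−1)·1.252²]/(11+13−2) = 1.97256
t = (6.313 − 6.971)/√[1.97256·(1/11 + 1/13)] = -1.1436
df = n₁ + n₂ − 2 = 22
Two-sided p-value ≈ 0.2651
Since p ≈ 0.2651 > α = 0.05, fail to reject H0; the evidence is not statistically significant.

-1.1436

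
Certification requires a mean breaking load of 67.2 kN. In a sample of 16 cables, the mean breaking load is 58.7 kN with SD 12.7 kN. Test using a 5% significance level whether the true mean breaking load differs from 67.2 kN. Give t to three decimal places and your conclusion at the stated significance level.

H0: μ = 67.2; H1: μ ≠ 67.2 (one-sample t-test, two-sided).
t = (x̄ − μ₀)/(s/√n) = (58.7 − 67.2)/(12.7/√16) = -2.677
df = n − 1 = 15
Two-sided p-value ≈ 0.0172
Since p ≈ 0.0172 < α = 0.05, reject H0; the data support H1.

t = -2.677; reject H0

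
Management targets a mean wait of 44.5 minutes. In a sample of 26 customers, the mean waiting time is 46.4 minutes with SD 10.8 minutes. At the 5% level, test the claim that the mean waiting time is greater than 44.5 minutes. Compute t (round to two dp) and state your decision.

H0: μ = 44.5; H1: μ > 44.5 (one-sample t-test, right-tailed).
t = (x̄ − μ₀)/(s/√n) = (46.4 − 44.5)/(10.8/√26) = 0.90
df = n − 1 = 25
p-value = P(T ≥ 0.90) ≈ 0.1891
Since p ≈ 0.1891 > α = 0.05, fail to reject H0; the data do not provide sufficient evidence against H0.

t = 0.90; fail to reject H0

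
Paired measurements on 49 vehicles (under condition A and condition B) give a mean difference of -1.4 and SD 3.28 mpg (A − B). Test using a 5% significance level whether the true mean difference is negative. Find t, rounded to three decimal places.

H0: μ_d = 0; H1: μ_d < 0 (paired t-test on the differences, left-tailed).
t = d̄/(s_d/√n) = -1.4/(3.28/√49) = -2.988
df = n − 1 = 48
p-value = P(T ≤ -2.988) ≈ 0.002
Since p ≈ 0.002 < α = 0.05, reject H0; the data support H1.

-2.988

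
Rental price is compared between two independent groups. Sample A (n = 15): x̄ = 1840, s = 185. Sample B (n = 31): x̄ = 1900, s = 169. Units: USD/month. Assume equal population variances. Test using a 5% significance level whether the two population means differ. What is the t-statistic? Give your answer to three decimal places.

Let group 1 = sample A, group 2 = sample B. H0: μ_1 = μ_2; H1: μ_1 ≠ μ_2 (two-sample pooled-variance t-test, two-sided).
s_p² = [(15−1)·185² + (31−1)·169²]/(15+31−2) = 30363.2
t = (1840 − 1900)/√[30363.2·(1/15 + 1/31)] = -1.095
df = n₁ + n₂ − 2 = 44
Two-sided p-value ≈ 0.2796
Since p ≈ 0.2796 > α = 0.05, fail to reject H0; the data do not provide sufficient evidence against H0.

-1.095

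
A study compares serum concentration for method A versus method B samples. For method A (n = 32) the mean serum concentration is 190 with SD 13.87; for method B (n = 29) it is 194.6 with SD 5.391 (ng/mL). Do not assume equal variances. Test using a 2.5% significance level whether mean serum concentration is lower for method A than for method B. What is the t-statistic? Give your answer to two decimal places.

-1.74

Let group 1 = method A, group 2 = method B. H0: μ_1 = μ_2; H1: μ_1 < μ_2 (Welch's two-sample t-test, left-tailed).
t = (x̄_1 − x̄_2)/√(s_1²/n_1 + s_2²/n_2) = (190 − 194.6)/√(13.87²/32 + 5.391²/29) = -1.74
Welch–Satterthwaite df ≈ 40.94
p-value = P(T ≤ -1.74) ≈ 0.045
Since p ≈ 0.045 > α = 0.025, fail to reject H0; the data do not provide sufficient evidence against H0.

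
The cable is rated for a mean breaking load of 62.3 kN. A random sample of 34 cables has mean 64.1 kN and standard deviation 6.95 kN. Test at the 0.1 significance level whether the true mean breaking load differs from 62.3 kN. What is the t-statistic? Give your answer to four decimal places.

H0: μ = 62.3; H1: μ ≠ 62.3 (one-sample t-test, two-sided).
t = (x̄ − μ₀)/(s/√n) = (64.1 − 62.3)/(6.95/√34) = 1.5102
df = n − 1 = 33
Two-sided p-value ≈ 0.1405
Since p ≈ 0.1405 > α = 0.1, fail to reject H0; the data do not provide sufficient evidence against H0.

1.5102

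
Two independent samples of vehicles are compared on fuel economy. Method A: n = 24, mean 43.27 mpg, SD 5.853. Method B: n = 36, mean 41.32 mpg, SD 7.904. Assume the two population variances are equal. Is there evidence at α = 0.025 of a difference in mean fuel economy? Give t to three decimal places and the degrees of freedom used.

t = 1.033, df = 58

Let group 1 = method A, group 2 = method B. H0: μ_1 = μ_2; H1: μ_1 ≠ μ_2 (two-sample pooled-variance t-test, two-sided).
s_p² = [(24−1)·5.853² + (36−1)·7.904²]/(24+36−2) = 51.2843
t = (43.27 − 41.32)/√[51.2843·(1/24 + 1/36)] = 1.033
df = n₁ + n₂ − 2 = 58
Two-sided p-value ≈ 0.306
Since p ≈ 0.306 > α = 0.025, fail to reject H0; the evidence is not statistically significant.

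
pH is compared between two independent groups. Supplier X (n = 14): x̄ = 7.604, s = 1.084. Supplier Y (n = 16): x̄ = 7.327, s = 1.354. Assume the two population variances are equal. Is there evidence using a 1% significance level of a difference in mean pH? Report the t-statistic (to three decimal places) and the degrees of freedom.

t = 0.612, df = 28

Let group 1 = supplier X, group 2 = supplier Y. H0: μ_1 = μ_2; H1: μ_1 ≠ μ_2 (two-sample pooled-variance t-test, two-sided).
s_p² = [(14−1)·1.084² + (16−1)·1.354²]/(14+16−2) = 1.5277
t = (7.604 − 7.327)/√[1.5277·(1/14 + 1/16)] = 0.612
df = n₁ + n₂ − 2 = 28
Two-sided p-value ≈ 0.545
Since p ≈ 0.545 > α = 0.01, fail to reject H0; the data do not provide sufficient evidence against H0.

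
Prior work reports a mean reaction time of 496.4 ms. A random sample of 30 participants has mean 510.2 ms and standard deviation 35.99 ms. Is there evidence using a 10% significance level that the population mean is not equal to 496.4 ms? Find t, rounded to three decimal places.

2.100

H0: μ = 496.4; H1: μ ≠ 496.4 (one-sample t-test, two-sided).
t = (x̄ − μ₀)/(s/√n) = (510.2 − 496.4)/(35.99/√30) = 2.100
df = n − 1 = 29
Two-sided p-value ≈ 0.045
Since p ≈ 0.045 < α = 0.1, reject H0; the evidence is statistically significant.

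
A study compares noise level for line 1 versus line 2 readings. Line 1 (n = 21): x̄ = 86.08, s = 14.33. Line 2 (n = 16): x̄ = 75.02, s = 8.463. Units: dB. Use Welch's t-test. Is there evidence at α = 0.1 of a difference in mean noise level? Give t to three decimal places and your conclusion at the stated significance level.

Let group 1 = line 1, group 2 = line 2. H0: μ_1 = μ_2; H1: μ_1 ≠ μ_2 (Welch's two-sample t-test, two-sided).
t = (x̄_1 − x̄_2)/√(s_1²/n_1 + s_2²/n_2) = (86.08 − 75.02)/√(14.33²/21 + 8.463²/16) = 2.929
Welch–Satterthwaite df ≈ 33.22
Two-sided p-value ≈ 0.006
Since p ≈ 0.006 < α = 0.1, reject H0; the evidence is statistically significant.

t = 2.929; reject H0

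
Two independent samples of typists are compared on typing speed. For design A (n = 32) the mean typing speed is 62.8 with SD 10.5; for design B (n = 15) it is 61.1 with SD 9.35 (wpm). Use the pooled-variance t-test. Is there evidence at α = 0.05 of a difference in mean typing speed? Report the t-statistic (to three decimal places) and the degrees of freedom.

t = 0.535, df = 45

Let group 1 = design A, group 2 = design B. H0: μ_1 = μ_2; H1: μ_1 ≠ μ_2 (two-sample pooled-variance t-test, two-sided).
s_p² = [(32−1)·10.5² + (15−1)·9.35²]/(32+15−2) = 103.148
t = (62.8 − 61.1)/√[103.148·(1/32 + 1/15)] = 0.535
df = n₁ + n₂ − 2 = 45
Two-sided p-value ≈ 0.595
Since p ≈ 0.595 > α = 0.05, fail to reject H0; the data do not provide sufficient evidence against H0.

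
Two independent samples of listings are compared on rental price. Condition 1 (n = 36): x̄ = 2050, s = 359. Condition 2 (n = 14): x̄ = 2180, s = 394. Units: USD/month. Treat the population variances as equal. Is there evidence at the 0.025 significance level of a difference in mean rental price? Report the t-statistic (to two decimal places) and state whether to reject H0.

Let group 1 = condition 1, group 2 = condition 2. H0: μ_1 = μ_2; H1: μ_1 ≠ μ_2 (two-sample pooled-variance t-test, two-sided).
s_p² = [(36−1)·359² + (14−1)·394²]/(36+14−2) = 136019
t = (2050 − 2180)/√[136019·(1/36 + 1/14)] = -1.12
df = n₁ + n₂ − 2 = 48
Two-sided p-value ≈ 0.2687
Since p ≈ 0.2687 > α = 0.025, fail to reject H0; the data do not provide sufficient evidence against H0.

t = -1.12; fail to reject H0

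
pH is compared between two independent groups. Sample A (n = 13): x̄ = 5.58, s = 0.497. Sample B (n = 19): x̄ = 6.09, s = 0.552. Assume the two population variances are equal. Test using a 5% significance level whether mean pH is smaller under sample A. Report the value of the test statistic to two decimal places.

-2.67

Let group 1 = sample A, group 2 = sample B. H0: μ_1 = μ_2; H1: μ_1 < μ_2 (two-sample pooled-variance t-test, left-tailed).
s_p² = [(13−1)·0.497² + (19−1)·0.552²]/(13+19−2) = 0.281626
t = (5.58 − 6.09)/√[0.281626·(1/13 + 1/19)] = -2.67
df = n₁ + n₂ − 2 = 30
p-value = P(T ≤ -2.67) ≈ 0.006
Since p ≈ 0.006 < α = 0.05, reject H0; the data support H1.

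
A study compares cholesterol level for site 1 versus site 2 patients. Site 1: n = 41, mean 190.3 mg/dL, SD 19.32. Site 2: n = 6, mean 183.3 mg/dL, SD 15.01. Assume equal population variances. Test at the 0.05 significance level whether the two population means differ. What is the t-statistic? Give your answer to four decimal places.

Let group 1 = site 1, group 2 = site 2. H0: μ_1 = μ_2; H1: μ_1 ≠ μ_2 (two-sample pooled-variance t-test, two-sided).
s_p² = [(41−1)·19.32² + (6−1)·15.01²]/(41+6−2) = 356.822
t = (190.3 − 183.3)/√[356.822·(1/41 + 1/6)] = 0.8478
df = n₁ + n₂ − 2 = 45
Two-sided p-value ≈ 0.401
Since p ≈ 0.401 > α = 0.05, fail to reject H0; the data do not provide sufficient evidence against H0.

0.8478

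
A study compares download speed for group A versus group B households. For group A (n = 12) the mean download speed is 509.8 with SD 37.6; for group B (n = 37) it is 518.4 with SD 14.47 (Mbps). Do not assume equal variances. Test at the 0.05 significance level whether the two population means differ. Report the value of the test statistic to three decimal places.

Let group 1 = group A, group 2 = group B. H0: μ_1 = μ_2; H1: μ_1 ≠ μ_2 (Welch's two-sample t-test, two-sided).
t = (x̄_1 − x̄_2)/√(s_1²/n_1 + s_2²/n_2) = (509.8 − 518.4)/√(37.6²/12 + 14.47²/37) = -0.774
Welch–Satterthwaite df ≈ 12.07
Two-sided p-value ≈ 0.4538
Since p ≈ 0.4538 > α = 0.05, fail to reject H0; the data do not provide sufficient evidence against H0.

-0.774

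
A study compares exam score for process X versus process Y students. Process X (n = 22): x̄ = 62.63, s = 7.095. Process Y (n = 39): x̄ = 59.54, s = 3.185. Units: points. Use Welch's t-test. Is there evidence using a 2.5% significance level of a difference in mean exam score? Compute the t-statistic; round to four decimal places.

1.9357

Let group 1 = process X, group 2 = process Y. H0: μ_1 = μ_2; H1: μ_1 ≠ μ_2 (Welch's two-sample t-test, two-sided).
t = (x̄_1 − x̄_2)/√(s_1²/n_1 + s_2²/n_2) = (62.63 − 59.54)/√(7.095²/22 + 3.185²/39) = 1.9357
Welch–Satterthwaite df ≈ 25.86
Two-sided p-value ≈ 0.064
Since p ≈ 0.064 > α = 0.025, fail to reject H0; the data do not provide sufficient evidence against H0.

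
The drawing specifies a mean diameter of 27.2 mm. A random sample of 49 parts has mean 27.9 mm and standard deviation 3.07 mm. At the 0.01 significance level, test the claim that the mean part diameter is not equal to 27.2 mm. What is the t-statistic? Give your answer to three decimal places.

1.596

H0: μ = 27.2; H1: μ ≠ 27.2 (one-sample t-test, two-sided).
t = (x̄ − μ₀)/(s/√n) = (27.9 − 27.2)/(3.07/√49) = 1.596
df = n − 1 = 48
Two-sided p-value ≈ 0.1170
Since p ≈ 0.1170 > α = 0.01, fail to reject H0; the data do not provide sufficient evidence against H0.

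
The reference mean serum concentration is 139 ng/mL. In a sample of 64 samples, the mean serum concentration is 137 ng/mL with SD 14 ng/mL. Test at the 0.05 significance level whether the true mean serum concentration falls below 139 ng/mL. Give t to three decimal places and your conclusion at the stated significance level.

t = -1.143; fail to reject H0

H0: μ = 139; H1: μ < 139 (one-sample t-test, left-tailed).
t = (x̄ − μ₀)/(s/√n) = (137 − 139)/(14/√64) = -1.143
df = n − 1 = 63
p-value = P(T ≤ -1.143) ≈ 0.129
Since p ≈ 0.129 > α = 0.05, fail to reject H0; the evidence is not statistically significant.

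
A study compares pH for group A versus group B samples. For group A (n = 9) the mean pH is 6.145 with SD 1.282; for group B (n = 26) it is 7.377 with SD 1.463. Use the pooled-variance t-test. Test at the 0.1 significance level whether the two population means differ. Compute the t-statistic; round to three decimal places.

-2.241

Let group 1 = group A, group 2 = group B. H0: μ_1 = μ_2; H1: μ_1 ≠ μ_2 (two-sample pooled-variance t-test, two-sided).
s_p² = [(9−1)·1.282² + (26−1)·1.463²]/(9+26−2) = 2.01992
t = (6.145 − 7.377)/√[2.01992·(1/9 + 1/26)] = -2.241
df = n₁ + n₂ − 2 = 33
Two-sided p-value ≈ 0.0318
Since p ≈ 0.0318 < α = 0.1, reject H0; the data support H1.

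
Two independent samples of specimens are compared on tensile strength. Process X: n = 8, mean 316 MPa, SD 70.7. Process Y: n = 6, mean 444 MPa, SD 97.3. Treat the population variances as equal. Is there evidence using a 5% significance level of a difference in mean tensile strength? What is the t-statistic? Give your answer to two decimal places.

-2.86

Let group 1 = process X, group 2 = process Y. H0: μ_1 = μ_2; H1: μ_1 ≠ μ_2 (two-sample pooled-variance t-test, two-sided).
s_p² = [(8−1)·70.7² + (6−1)·97.3²]/(8+6−2) = 6860.49
t = (316 − 444)/√[6860.49·(1/8 + 1/6)] = -2.86
df = n₁ + n₂ − 2 = 12
Two-sided p-value ≈ 0.014
Since p ≈ 0.014 < α = 0.05, reject H0; the data support H1.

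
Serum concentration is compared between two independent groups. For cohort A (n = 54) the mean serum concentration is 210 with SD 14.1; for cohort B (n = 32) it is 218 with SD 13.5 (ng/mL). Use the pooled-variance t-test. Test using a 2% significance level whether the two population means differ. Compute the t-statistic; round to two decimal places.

Let group 1 = cohort A, group 2 = cohort B. H0: μ_1 = μ_2; H1: μ_1 ≠ μ_2 (two-sample pooled-variance t-test, two-sided).
s_p² = [(54−1)·14.1² + (32−1)·13.5²]/(54+32−2) = 192.699
t = (210 − 218)/√[192.699·(1/54 + 1/32)] = -2.58
df = n₁ + n₂ − 2 = 84
Two-sided p-value ≈ 0.0115
Since p ≈ 0.0115 < α = 0.02, reject H0; the data support H1.

-2.58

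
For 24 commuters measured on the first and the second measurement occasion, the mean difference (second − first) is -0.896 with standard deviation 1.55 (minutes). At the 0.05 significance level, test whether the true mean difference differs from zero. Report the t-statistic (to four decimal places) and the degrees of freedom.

t = -2.8319, df = 23

H0: μ_d = 0; H1: μ_d ≠ 0 (paired t-test on the differences, two-sided).
t = d̄/(s_d/√n) = -0.896/(1.55/√24) = -2.8319
df = n − 1 = 23
Two-sided p-value ≈ 0.0094
Since p ≈ 0.0094 < α = 0.05, reject H0; the data support H1.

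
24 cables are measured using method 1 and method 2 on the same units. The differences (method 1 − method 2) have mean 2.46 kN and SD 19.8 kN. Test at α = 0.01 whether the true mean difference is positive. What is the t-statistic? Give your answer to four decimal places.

0.6087

H0: μ_d = 0; H1: μ_d > 0 (paired t-test on the differences, right-tailed).
t = d̄/(s_d/√n) = 2.46/(19.8/√24) = 0.6087
df = n − 1 = 23
p-value = P(T ≥ 0.6087) ≈ 0.274
Since p ≈ 0.274 > α = 0.01, fail to reject H0; the evidence is not statistically significant.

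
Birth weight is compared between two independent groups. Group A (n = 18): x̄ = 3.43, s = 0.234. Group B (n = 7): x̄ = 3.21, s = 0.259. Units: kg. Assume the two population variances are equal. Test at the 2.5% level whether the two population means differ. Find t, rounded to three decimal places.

Let group 1 = group A, group 2 = group B. H0: μ_1 = μ_2; H1: μ_1 ≠ μ_2 (two-sample pooled-variance t-test, two-sided).
s_p² = [(18−1)·0.234² + (7−1)·0.259²]/(18+7−2) = 0.0579712
t = (3.43 − 3.21)/√[0.0579712·(1/18 + 1/7)] = 2.051
df = n₁ + n₂ − 2 = 23
Two-sided p-value ≈ 0.052
Since p ≈ 0.052 > α = 0.025, fail to reject H0; the evidence is not statistically significant.

2.051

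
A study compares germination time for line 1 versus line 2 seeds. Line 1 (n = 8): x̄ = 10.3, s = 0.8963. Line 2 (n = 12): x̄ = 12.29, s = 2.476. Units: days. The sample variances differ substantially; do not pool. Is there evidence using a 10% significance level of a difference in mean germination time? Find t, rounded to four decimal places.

Let group 1 = line 1, group 2 = line 2. H0: μ_1 = μ_2; H1: μ_1 ≠ μ_2 (Welch's two-sample t-test, two-sided).
t = (x̄_1 − x̄_2)/√(s_1²/n_1 + s_2²/n_2) = (10.3 − 12.29)/√(0.8963²/8 + 2.476²/12) = -2.5452
Welch–Satterthwaite df ≈ 14.85
Two-sided p-value ≈ 0.0225
Since p ≈ 0.0225 < α = 0.1, reject H0; the data support H1.

-2.5452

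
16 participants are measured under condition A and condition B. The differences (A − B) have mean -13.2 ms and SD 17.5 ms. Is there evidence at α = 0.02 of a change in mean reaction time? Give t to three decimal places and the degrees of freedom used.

H0: μ_d = 0; H1: μ_d ≠ 0 (paired t-test on the differences, two-sided).
t = d̄/(s_d/√n) = -13.2/(17.5/√16) = -3.017
df = n − 1 = 15
Two-sided p-value ≈ 0.009
Since p ≈ 0.009 < α = 0.02, reject H0; the data support H1.

t = -3.017, df = 15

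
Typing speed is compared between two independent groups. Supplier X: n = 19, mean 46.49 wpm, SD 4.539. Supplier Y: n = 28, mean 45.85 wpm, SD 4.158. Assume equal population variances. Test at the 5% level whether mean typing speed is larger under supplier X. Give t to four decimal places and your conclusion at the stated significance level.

Let group 1 = supplier X, group 2 = supplier Y. H0: μ_1 = μ_2; H1: μ_1 > μ_2 (two-sample pooled-variance t-test, right-tailed).
s_p² = [(19−1)·4.539² + (28−1)·4.158²]/(19+28−2) = 18.6144
t = (46.49 − 45.85)/√[18.6144·(1/19 + 1/28)] = 0.4991
df = n₁ + n₂ − 2 = 45
p-value = P(T ≥ 0.4991) ≈ 0.310
Since p ≈ 0.310 > α = 0.05, fail to reject H0; the data do not provide sufficient evidence against H0.

t = 0.4991; fail to reject H0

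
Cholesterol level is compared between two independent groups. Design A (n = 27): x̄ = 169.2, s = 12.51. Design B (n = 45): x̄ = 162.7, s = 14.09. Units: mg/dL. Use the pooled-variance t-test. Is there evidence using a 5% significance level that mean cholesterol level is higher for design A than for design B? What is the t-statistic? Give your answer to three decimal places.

1.974

Let group 1 = design A, group 2 = design B. H0: μ_1 = μ_2; H1: μ_1 > μ_2 (two-sample pooled-variance t-test, right-tailed).
s_p² = [(27−1)·12.51² + (45−1)·14.09²]/(27+45−2) = 182.918
t = (169.2 − 162.7)/√[182.918·(1/27 + 1/45)] = 1.974
df = n₁ + n₂ − 2 = 70
p-value = P(T ≥ 1.974) ≈ 0.026
Since p ≈ 0.026 < α = 0.05, reject H0; the evidence is statistically significant.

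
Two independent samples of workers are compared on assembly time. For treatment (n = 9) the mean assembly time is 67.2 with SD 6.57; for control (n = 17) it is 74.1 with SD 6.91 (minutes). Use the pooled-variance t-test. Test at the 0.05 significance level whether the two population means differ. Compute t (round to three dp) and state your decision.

Let group 1 = treatment, group 2 = control. H0: μ_1 = μ_2; H1: μ_1 ≠ μ_2 (two-sample pooled-variance t-test, two-sided).
s_p² = [(9−1)·6.57² + (17−1)·6.91²]/(9+17−2) = 46.2204
t = (67.2 − 74.1)/√[46.2204·(1/9 + 1/17)] = -2.462
df = n₁ + n₂ − 2 = 24
Two-sided p-value ≈ 0.0214
Since p ≈ 0.0214 < α = 0.05, reject H0; the evidence is statistically significant.

t = -2.462; reject H0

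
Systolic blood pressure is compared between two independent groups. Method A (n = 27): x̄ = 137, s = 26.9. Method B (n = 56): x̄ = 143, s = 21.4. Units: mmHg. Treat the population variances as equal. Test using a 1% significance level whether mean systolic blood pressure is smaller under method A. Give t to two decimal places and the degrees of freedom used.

t = -1.10, df = 81

Let group 1 = method A, group 2 = method B. H0: μ_1 = μ_2; H1: μ_1 < μ_2 (two-sample pooled-variance t-test, left-tailed).
s_p² = [(27−1)·26.9² + (56−1)·21.4²]/(27+56−2) = 543.23
t = (137 − 143)/√[543.23·(1/27 + 1/56)] = -1.10
df = n₁ + n₂ − 2 = 81
p-value = P(T ≤ -1.10) ≈ 0.138
Since p ≈ 0.138 > α = 0.01, fail to reject H0; the evidence is not statistically significant.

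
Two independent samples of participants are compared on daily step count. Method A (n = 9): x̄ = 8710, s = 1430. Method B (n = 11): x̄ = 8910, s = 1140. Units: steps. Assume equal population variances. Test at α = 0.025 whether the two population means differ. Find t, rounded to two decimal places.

-0.35

Let group 1 = method A, group 2 = method B. H0: μ_1 = μ_2; H1: μ_1 ≠ μ_2 (two-sample pooled-variance t-test, two-sided).
s_p² = [(9−1)·1430² + (11−1)·1140²]/(9+11−2) = 1630840
t = (8710 − 8910)/√[1630840·(1/9 + 1/11)] = -0.35
df = n₁ + n₂ − 2 = 18
Two-sided p-value ≈ 0.732
Since p ≈ 0.732 > α = 0.025, fail to reject H0; the data do not provide sufficient evidence against H0.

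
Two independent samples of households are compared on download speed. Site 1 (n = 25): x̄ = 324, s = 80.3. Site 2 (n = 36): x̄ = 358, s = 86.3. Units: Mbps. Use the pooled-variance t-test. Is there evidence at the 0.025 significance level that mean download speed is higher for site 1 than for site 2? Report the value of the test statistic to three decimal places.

Let group 1 = site 1, group 2 = site 2. H0: μ_1 = μ_2; H1: μ_1 > μ_2 (two-sample pooled-variance t-test, right-tailed).
s_p² = [(25−1)·80.3² + (36−1)·86.3²]/(25+36−2) = 7041.07
t = (324 − 358)/√[7041.07·(1/25 + 1/36)] = -1.556
df = n₁ + n₂ − 2 = 59
p-value = P(T ≥ -1.556) ≈ 0.938
Since p ≈ 0.938 > α = 0.025, fail to reject H0; the data do not provide sufficient evidence against H0.

-1.556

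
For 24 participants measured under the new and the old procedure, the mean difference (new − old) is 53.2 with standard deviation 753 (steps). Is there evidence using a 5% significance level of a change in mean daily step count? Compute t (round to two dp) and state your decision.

H0: μ_d = 0; H1: μ_d ≠ 0 (paired t-test on the differences, two-sided).
t = d̄/(s_d/√n) = 53.2/(753/√24) = 0.35
df = n − 1 = 23
Two-sided p-value ≈ 0.7324
Since p ≈ 0.7324 > α = 0.05, fail to reject H0; the data do not provide sufficient evidence against H0.

t = 0.35; fail to reject H0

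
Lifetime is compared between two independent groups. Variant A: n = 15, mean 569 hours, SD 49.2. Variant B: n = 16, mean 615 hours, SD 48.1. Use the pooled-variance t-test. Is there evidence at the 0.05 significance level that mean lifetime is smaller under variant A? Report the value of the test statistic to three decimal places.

Let group 1 = variant A, group 2 = variant B. H0: μ_1 = μ_2; H1: μ_1 < μ_2 (two-sample pooled-variance t-test, left-tailed).
s_p² = [(15−1)·49.2² + (16−1)·48.1²]/(15+16−2) = 2365.28
t = (569 − 615)/√[2365.28·(1/15 + 1/16)] = -2.632
df = n₁ + n₂ − 2 = 29
p-value = P(T ≤ -2.632) ≈ 0.0067
Since p ≈ 0.0067 < α = 0.05, reject H0; the evidence is statistically significant.

-2.632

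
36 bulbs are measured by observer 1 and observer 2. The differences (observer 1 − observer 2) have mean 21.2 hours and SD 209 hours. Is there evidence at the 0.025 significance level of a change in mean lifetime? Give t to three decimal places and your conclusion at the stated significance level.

t = 0.609; fail to reject H0

H0: μ_d = 0; H1: μ_d ≠ 0 (paired t-test on the differences, two-sided).
t = d̄/(s_d/√n) = 21.2/(209/√36) = 0.609
df = n − 1 = 35
Two-sided p-value ≈ 0.547
Since p ≈ 0.547 > α = 0.025, fail to reject H0; the evidence is not statistically significant.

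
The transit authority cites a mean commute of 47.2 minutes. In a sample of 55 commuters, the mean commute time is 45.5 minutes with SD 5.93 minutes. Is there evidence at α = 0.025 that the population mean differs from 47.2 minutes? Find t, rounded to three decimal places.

-2.126

H0: μ = 47.2; H1: μ ≠ 47.2 (one-sample t-test, two-sided).
t = (x̄ − μ₀)/(s/√n) = (45.5 − 47.2)/(5.93/√55) = -2.126
df = n − 1 = 54
Two-sided p-value ≈ 0.0381
Since p ≈ 0.0381 > α = 0.025, fail to reject H0; the data do not provide sufficient evidence against H0.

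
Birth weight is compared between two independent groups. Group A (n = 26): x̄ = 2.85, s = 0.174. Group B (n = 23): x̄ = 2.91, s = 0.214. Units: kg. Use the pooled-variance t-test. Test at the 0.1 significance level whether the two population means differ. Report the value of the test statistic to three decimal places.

Let group 1 = group A, group 2 = group B. H0: μ_1 = μ_2; H1: μ_1 ≠ μ_2 (two-sample pooled-variance t-test, two-sided).
s_p² = [(26−1)·0.174² + (23−1)·0.214²]/(26+23−2) = 0.0375407
t = (2.85 − 2.91)/√[0.0375407·(1/26 + 1/23)] = -1.082
df = n₁ + n₂ − 2 = 47
Two-sided p-value ≈ 0.2849
Since p ≈ 0.2849 > α = 0.1, fail to reject H0; the evidence is not statistically significant.

-1.082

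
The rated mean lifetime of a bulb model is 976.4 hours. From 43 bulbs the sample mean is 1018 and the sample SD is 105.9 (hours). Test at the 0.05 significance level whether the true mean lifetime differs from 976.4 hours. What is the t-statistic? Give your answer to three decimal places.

H0: μ = 976.4; H1: μ ≠ 976.4 (one-sample t-test, two-sided).
t = (x̄ − μ₀)/(s/√n) = (1018 − 976.4)/(105.9/√43) = 2.576
df = n − 1 = 42
Two-sided p-value ≈ 0.014
Since p ≈ 0.014 < α = 0.05, reject H0; the evidence is statistically significant.

2.576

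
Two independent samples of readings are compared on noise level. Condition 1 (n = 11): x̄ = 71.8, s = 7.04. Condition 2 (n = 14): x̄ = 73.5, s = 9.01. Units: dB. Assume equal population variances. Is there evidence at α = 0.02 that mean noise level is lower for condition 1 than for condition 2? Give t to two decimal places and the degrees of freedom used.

Let group 1 = condition 1, group 2 = condition 2. H0: μ_1 = μ_2; H1: μ_1 < μ_2 (two-sample pooled-variance t-test, left-tailed).
s_p² = [(11−1)·7.04² + (14−1)·9.01²]/(11+14−2) = 67.4329
t = (71.8 − 73.5)/√[67.4329·(1/11 + 1/14)] = -0.51
df = n₁ + n₂ − 2 = 23
p-value = P(T ≤ -0.51) ≈ 0.3061
Since p ≈ 0.3061 > α = 0.02, fail to reject H0; the data do not provide sufficient evidence against H0.

t = -0.51, df = 23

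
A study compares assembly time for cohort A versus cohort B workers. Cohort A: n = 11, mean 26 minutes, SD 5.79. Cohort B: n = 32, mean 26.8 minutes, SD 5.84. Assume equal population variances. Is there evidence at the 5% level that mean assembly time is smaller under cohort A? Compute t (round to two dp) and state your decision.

t = -0.39; fail to reject H0

Let group 1 = cohort A, group 2 = cohort B. H0: μ_1 = μ_2; H1: μ_1 < μ_2 (two-sample pooled-variance t-test, left-tailed).
s_p² = [(11−1)·5.79² + (32−1)·5.84²]/(11+32−2) = 33.9638
t = (26 − 26.8)/√[33.9638·(1/11 + 1/32)] = -0.39
df = n₁ + n₂ − 2 = 41
p-value = P(T ≤ -0.39) ≈ 0.3483
Since p ≈ 0.3483 > α = 0.05, fail to reject H0; the evidence is not statistically significant.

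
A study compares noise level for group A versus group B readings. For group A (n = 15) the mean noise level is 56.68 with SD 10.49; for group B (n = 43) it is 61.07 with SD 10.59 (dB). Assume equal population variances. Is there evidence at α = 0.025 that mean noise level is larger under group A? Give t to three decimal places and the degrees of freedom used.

t = -1.386, df = 56

Let group 1 = group A, group 2 = group B. H0: μ_1 = μ_2; H1: μ_1 > μ_2 (two-sample pooled-variance t-test, right-tailed).
s_p² = [(15−1)·10.49² + (43−1)·10.59²]/(15+43−2) = 111.621
t = (56.68 − 61.07)/√[111.621·(1/15 + 1/43)] = -1.386
df = n₁ + n₂ − 2 = 56
p-value = P(T ≥ -1.386) ≈ 0.914
Since p ≈ 0.914 > α = 0.025, fail to reject H0; the evidence is not statistically significant.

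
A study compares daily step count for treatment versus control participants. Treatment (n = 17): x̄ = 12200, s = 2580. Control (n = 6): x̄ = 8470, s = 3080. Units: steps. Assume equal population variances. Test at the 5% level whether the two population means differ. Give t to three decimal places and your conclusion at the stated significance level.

Let group 1 = treatment, group 2 = control. H0: μ_1 = μ_2; H1: μ_1 ≠ μ_2 (two-sample pooled-variance t-test, two-sided).
s_p² = [(17−1)·2580² + (6−1)·3080²]/(17+6−2) = 7330210
t = (12200 − 8470)/√[7330210·(1/17 + 1/6)] = 2.901
df = n₁ + n₂ − 2 = 21
Two-sided p-value ≈ 0.0085
Since p ≈ 0.0085 < α = 0.05, reject H0; the evidence is statistically significant.

t = 2.901; reject H0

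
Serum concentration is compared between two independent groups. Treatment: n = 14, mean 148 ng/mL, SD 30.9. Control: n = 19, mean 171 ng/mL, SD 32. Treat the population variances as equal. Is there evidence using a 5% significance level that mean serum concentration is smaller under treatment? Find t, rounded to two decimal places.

-2.07

Let group 1 = treatment, group 2 = control. H0: μ_1 = μ_2; H1: μ_1 < μ_2 (two-sample pooled-variance t-test, left-tailed).
s_p² = [(14−1)·30.9² + (19−1)·32²]/(14+19−2) = 994.985
t = (148 − 171)/√[994.985·(1/14 + 1/19)] = -2.07
df = n₁ + n₂ − 2 = 31
p-value = P(T ≤ -2.07) ≈ 0.0234
Since p ≈ 0.0234 < α = 0.05, reject H0; the data support H1.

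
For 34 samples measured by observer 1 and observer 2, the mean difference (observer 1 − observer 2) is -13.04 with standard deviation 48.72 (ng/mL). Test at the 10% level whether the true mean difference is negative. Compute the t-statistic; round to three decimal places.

H0: μ_d = 0; H1: μ_d < 0 (paired t-test on the differences, left-tailed).
t = d̄/(s_d/√n) = -13.04/(48.72/√34) = -1.561
df = n − 1 = 33
p-value = P(T ≤ -1.561) ≈ 0.0641
Since p ≈ 0.0641 < α = 0.1, reject H0; the evidence is statistically significant.

-1.561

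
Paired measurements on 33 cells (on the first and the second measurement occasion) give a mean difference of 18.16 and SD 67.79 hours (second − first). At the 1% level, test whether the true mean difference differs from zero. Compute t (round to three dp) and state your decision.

H0: μ_d = 0; H1: μ_d ≠ 0 (paired t-test on the differences, two-sided).
t = d̄/(s_d/√n) = 18.16/(67.79/√33) = 1.539
df = n − 1 = 32
Two-sided p-value ≈ 0.1337
Since p ≈ 0.1337 > α = 0.01, fail to reject H0; the data do not provide sufficient evidence against H0.

t = 1.539; fail to reject H0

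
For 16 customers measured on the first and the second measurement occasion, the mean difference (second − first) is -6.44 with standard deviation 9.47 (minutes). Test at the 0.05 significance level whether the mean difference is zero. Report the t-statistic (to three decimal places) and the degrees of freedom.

t = -2.720, df = 15

H0: μ_d = 0; H1: μ_d ≠ 0 (paired t-test on the differences, two-sided).
t = d̄/(s_d/√n) = -6.44/(9.47/√16) = -2.720
df = n − 1 = 15
Two-sided p-value ≈ 0.016
Since p ≈ 0.016 < α = 0.05, reject H0; the evidence is statistically significant.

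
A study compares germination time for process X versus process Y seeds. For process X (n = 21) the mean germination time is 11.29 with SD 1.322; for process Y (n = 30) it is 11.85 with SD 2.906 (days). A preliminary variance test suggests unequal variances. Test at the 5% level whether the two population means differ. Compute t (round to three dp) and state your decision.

Let group 1 = process X, group 2 = process Y. H0: μ_1 = μ_2; H1: μ_1 ≠ μ_2 (Welch's two-sample t-test, two-sided).
t = (x̄_1 − x̄_2)/√(s_1²/n_1 + s_2²/n_2) = (11.29 − 11.85)/√(1.322²/21 + 2.906²/30) = -0.927
Welch–Satterthwaite df ≈ 43.21
Two-sided p-value ≈ 0.359
Since p ≈ 0.359 > α = 0.05, fail to reject H0; the data do not provide sufficient evidence against H0.

t = -0.927; fail to reject H0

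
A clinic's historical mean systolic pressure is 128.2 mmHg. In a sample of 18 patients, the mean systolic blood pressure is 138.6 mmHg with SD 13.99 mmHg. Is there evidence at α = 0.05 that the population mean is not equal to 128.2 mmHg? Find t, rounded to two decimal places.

3.15

H0: μ = 128.2; H1: μ ≠ 128.2 (one-sample t-test, two-sided).
t = (x̄ − μ₀)/(s/√n) = (138.6 − 128.2)/(13.99/√18) = 3.15
df = n − 1 = 17
Two-sided p-value ≈ 0.0058
Since p ≈ 0.0058 < α = 0.05, reject H0; the evidence is statistically significant.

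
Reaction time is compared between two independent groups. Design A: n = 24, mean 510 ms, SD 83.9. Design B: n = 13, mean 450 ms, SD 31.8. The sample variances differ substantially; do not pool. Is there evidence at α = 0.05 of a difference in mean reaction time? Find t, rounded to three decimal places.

Let group 1 = design A, group 2 = design B. H0: μ_1 = μ_2; H1: μ_1 ≠ μ_2 (Welch's two-sample t-test, two-sided).
t = (x̄_1 − x̄_2)/√(s_1²/n_1 + s_2²/n_2) = (510 − 450)/√(83.9²/24 + 31.8²/13) = 3.115
Welch–Satterthwaite df ≈ 32.44
Two-sided p-value ≈ 0.004
Since p ≈ 0.004 < α = 0.05, reject H0; the data support H1.

3.115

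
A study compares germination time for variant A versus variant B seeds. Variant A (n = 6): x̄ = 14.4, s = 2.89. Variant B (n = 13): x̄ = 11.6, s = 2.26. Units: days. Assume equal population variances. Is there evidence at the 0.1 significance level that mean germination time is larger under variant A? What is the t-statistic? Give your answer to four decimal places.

2.3042

Let group 1 = variant A, group 2 = variant B. H0: μ_1 = μ_2; H1: μ_1 > μ_2 (two-sample pooled-variance t-test, right-tailed).
s_p² = [(6−1)·2.89² + (13−1)·2.26²]/(6+13−2) = 6.06186
t = (14.4 − 11.6)/√[6.06186·(1/6 + 1/13)] = 2.3042
df = n₁ + n₂ − 2 = 17
p-value = P(T ≥ 2.3042) ≈ 0.017
Since p ≈ 0.017 < α = 0.1, reject H0; the evidence is statistically significant.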